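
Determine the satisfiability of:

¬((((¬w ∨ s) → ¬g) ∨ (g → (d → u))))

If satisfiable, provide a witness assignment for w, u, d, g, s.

w = False; u = False; d = True; g = True; s = True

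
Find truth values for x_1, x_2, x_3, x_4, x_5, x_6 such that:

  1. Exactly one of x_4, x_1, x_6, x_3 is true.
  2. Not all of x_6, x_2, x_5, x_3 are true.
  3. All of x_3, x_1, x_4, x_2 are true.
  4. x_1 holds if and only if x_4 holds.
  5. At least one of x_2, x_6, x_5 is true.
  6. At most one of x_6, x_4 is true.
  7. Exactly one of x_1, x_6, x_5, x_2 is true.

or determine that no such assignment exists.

Case x_1 = True:
  (1) with x_1=T forces x_4 = False.
  Constraint (3) is violated (x_4=F) — contradiction.
Case x_1 = False:
  Constraint (3) is violated (x_1=F) — contradiction.
Both cases fail — unsatisfiable.

UNSATISFIABLE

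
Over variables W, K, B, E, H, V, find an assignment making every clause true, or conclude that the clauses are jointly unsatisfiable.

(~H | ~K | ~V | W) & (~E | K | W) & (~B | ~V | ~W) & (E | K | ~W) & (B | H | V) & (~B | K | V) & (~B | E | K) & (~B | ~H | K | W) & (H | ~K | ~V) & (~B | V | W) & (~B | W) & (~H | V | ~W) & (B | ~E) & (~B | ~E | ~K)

Set W = True.
Try K = False:
  (E | K | ~W) forces E = True.
  (B | ~E) forces B = True.
  (~B | ~V | ~W) forces V = False.
  clause (~B | K | V) is falsified — backtrack.
So K = True.
Set B = False.
  then (B | ~E) forces E = False.
Set H = True.
  then (~H | V | ~W) forces V = True.
All clauses satisfied.

W: True, K: True, B: False, E: False, H: True, V: True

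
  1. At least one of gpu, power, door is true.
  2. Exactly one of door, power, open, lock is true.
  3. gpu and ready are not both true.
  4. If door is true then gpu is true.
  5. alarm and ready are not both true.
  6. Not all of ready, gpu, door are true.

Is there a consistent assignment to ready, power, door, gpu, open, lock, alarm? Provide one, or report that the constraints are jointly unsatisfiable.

ready = False, power = True, door = False, gpu = False, open = False, lock = False, alarm = True

  (1) {gpu, power, door}: 1 true — at least one ✓
  (2) {door, power, open, lock}: 1 true — exactly one ✓
  (3) gpu=F, ready=F — not both ✓
  (4) door=F ⇒ gpu: vacuous ✓
  (5) alarm=T, ready=F — not both ✓
  (6) {ready, gpu, door}: 0/3 true — not all ✓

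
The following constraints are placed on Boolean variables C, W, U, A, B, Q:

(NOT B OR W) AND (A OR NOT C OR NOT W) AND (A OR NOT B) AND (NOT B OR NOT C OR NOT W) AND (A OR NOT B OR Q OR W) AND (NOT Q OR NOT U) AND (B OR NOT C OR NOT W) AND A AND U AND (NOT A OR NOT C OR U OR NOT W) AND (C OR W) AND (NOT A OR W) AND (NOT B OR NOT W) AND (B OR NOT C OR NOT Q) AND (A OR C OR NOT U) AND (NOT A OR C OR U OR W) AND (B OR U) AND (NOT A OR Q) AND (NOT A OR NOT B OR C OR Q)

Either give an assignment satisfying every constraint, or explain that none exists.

Unsatisfiable — no assignment works.

Case U = True:
  (NOT Q OR NOT U) forces Q = False.
  (A) forces A = True.
  Clause (NOT A OR Q) is falsified — contradiction.
Case U = False:
  Clause (U) is falsified — contradiction.
Both cases fail, so the formula is unsatisfiable.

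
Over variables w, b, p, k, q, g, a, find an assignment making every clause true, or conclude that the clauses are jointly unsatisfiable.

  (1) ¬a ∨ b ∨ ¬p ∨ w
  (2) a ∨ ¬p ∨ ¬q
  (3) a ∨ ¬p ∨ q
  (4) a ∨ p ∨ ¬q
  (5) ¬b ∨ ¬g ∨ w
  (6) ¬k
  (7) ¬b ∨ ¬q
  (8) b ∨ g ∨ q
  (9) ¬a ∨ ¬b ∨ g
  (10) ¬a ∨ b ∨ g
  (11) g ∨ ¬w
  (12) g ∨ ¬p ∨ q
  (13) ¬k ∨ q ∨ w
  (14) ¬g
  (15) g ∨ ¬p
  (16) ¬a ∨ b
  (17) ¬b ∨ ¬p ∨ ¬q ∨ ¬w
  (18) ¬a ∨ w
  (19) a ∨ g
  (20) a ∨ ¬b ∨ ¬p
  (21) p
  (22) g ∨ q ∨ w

Case p = True:
  (¬k) forces k = False.
  (¬g) forces g = False.
  Clause (g ∨ ¬p) is falsified — contradiction.
Case p = False:
  Clause (p) is falsified — contradiction.
Both cases fail, so the formula is unsatisfiable.

Unsatisfiable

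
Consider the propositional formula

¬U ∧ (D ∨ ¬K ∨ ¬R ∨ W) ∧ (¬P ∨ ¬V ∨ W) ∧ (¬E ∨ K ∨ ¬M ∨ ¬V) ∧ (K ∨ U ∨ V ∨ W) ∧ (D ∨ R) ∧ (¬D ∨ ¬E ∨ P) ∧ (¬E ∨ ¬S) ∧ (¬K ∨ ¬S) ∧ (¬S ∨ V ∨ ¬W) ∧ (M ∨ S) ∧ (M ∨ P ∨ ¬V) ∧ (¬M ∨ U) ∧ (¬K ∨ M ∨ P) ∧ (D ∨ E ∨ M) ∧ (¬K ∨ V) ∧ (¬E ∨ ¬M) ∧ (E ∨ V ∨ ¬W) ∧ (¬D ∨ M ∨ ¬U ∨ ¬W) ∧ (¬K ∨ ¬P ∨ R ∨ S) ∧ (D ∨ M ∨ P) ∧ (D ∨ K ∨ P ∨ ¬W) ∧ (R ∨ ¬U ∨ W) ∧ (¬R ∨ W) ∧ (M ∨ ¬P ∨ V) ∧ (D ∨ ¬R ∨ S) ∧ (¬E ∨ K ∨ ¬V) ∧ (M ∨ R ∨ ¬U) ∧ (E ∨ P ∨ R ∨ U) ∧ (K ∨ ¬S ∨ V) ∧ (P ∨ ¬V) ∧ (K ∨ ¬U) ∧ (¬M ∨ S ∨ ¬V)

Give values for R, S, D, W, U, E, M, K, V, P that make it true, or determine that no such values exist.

R=T, S=T, D=T, W=T, U=F, E=F, M=F, K=F, V=T, P=T

Unit clause (¬U) forces U = False.
In (¬M ∨ U) only ¬M is left, so M = False.
In (M ∨ S) only S is left, so S = True.
In (¬E ∨ ¬S) only ¬E is left, so E = False.
In (¬K ∨ ¬S) only ¬K is left, so K = False.
In (D ∨ E ∨ M) only D is left, so D = True.
In (K ∨ ¬S ∨ V) only V is left, so V = True.
In (P ∨ ¬V) only P is left, so P = True.
In (¬P ∨ ¬V ∨ W) only W is left, so W = True.
Set R = True.
All clauses satisfied.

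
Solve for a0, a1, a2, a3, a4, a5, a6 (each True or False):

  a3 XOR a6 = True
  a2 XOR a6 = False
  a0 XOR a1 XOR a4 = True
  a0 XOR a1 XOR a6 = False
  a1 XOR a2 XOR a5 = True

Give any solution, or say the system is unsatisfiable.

a0 = False, a1 = True, a2 = True, a3 = False, a4 = False, a5 = True, a6 = True

a3 XOR a6 = F XOR T = True ✓
a2 XOR a6 = T XOR T = False ✓
a0 XOR a1 XOR a4 = F XOR T XOR F = True ✓
a0 XOR a1 XOR a6 = F XOR T XOR T = False ✓
a1 XOR a2 XOR a5 = T XOR T XOR T = True ✓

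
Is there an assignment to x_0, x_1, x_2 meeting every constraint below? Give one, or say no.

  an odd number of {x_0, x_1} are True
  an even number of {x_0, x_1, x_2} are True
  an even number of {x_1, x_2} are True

x_0: False, x_1: True, x_2: True

{x_0, x_1}: 1 true → odd ✓
{x_0, x_1, x_2}: 2 true → even ✓
{x_1, x_2}: 2 true → even ✓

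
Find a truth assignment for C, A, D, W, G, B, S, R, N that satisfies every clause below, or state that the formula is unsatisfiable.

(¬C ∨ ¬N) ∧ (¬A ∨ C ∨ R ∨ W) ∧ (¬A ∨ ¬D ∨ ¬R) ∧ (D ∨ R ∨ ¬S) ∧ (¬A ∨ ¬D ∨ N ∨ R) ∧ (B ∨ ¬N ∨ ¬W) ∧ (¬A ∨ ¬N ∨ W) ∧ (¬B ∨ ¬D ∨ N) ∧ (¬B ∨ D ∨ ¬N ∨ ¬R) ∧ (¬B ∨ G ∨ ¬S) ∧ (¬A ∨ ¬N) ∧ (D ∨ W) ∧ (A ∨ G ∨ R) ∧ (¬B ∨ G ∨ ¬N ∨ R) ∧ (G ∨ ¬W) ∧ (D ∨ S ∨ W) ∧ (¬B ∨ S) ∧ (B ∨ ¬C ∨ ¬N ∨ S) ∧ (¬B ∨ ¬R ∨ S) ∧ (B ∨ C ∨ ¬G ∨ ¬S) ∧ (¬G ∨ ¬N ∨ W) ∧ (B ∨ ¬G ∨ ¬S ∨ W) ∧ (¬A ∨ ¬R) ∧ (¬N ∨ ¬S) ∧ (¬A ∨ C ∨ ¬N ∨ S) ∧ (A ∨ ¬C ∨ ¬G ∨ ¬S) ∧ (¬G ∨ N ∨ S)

Set C = True.
  then (¬C ∨ ¬N) forces N = False.
Set A = False.
Set D = True.
  then (¬B ∨ ¬D ∨ N) forces B = False.
Set W = False.
Try G = True:
  (B ∨ ¬G ∨ ¬S ∨ W) forces S = False.
  clause (¬G ∨ N ∨ S) is falsified — backtrack.
So G = False.
  then (A ∨ G ∨ R) forces R = True.
Set S = True.
All clauses satisfied.

C = True, A = False, D = True, W = False, G = False, B = False, S = True, R = True, N = False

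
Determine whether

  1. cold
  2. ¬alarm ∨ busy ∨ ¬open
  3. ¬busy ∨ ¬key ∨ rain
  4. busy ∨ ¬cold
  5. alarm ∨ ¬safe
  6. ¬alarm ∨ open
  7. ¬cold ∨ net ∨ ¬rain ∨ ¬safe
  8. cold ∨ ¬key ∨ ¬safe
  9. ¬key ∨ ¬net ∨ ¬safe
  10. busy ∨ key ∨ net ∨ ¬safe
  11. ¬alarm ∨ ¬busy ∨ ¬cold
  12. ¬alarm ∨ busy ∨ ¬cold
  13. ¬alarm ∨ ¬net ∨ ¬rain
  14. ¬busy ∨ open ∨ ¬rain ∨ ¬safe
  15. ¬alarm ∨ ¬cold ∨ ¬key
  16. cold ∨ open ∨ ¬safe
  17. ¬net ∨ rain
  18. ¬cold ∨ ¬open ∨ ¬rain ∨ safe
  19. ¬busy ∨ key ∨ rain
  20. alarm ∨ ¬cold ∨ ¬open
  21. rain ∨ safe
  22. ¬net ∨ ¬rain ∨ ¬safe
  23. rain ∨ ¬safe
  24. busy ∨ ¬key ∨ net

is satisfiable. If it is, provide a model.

net: True; rain: True; busy: True; alarm: False; open: False; key: False; safe: False; cold: True

Unit clause (cold) forces cold = True.
In (busy ∨ ¬cold) only busy is left, so busy = True.
In (¬alarm ∨ ¬busy ∨ ¬cold) only ¬alarm is left, so alarm = False.
In (alarm ∨ ¬cold ∨ ¬open) only ¬open is left, so open = False.
In (alarm ∨ ¬safe) only ¬safe is left, so safe = False.
In (rain ∨ safe) only rain is left, so rain = True.
Set net = True.
Set key = False.
All clauses satisfied.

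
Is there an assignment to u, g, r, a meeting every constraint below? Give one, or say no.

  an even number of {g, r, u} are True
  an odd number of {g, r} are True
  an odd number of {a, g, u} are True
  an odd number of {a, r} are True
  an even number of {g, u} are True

u = True, g = True, r = False, a = True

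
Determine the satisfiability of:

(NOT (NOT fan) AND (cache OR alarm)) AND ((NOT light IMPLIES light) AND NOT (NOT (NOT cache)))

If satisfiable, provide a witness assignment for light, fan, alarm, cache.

light: True, fan: True, alarm: True, cache: False

  NOT (NOT fan) AND (cache OR alarm) = True
    NOT (NOT fan) = True
      NOT fan = False
    cache OR alarm = True
  (NOT light IMPLIES light) AND NOT (NOT (NOT cache)) = True
    NOT light IMPLIES light = True
      NOT light = False
    NOT (NOT (NOT cache)) = True
      NOT (NOT cache) = False
        NOT cache = True
Both conjuncts True, so the formula holds.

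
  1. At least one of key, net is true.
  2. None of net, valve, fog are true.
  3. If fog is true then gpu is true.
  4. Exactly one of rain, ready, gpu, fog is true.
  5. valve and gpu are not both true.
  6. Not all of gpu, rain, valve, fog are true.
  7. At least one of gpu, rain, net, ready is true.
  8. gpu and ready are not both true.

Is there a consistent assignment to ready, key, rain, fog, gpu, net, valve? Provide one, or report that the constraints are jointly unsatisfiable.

ready = False; key = True; rain = False; fog = False; gpu = True; net = False; valve = False

  (1) {key, net}: 1 true — at least one ✓
  (2) {net, valve, fog}: 0 true — none ✓
  (3) fog=F ⇒ gpu: vacuous ✓
  (4) {rain, ready, gpu, fog}: 1 true — exactly one ✓
  (5) valve=F, gpu=T — not both ✓
  (6) {gpu, rain, valve, fog}: 1/4 true — not all ✓
  (7) {gpu, rain, net, ready}: 1 true — at least one ✓
  (8) gpu=T, ready=F — not both ✓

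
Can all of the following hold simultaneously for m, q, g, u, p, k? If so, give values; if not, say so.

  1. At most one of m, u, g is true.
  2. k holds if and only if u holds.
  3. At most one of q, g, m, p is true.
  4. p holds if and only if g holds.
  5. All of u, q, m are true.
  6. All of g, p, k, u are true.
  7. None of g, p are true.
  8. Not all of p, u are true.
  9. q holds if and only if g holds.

No satisfying assignment exists.

Case g = True:
  Constraint (7) is violated (g=T) — contradiction.
Case g = False:
  Constraint (6) is violated (g=F) — contradiction.
Both cases fail — unsatisfiable.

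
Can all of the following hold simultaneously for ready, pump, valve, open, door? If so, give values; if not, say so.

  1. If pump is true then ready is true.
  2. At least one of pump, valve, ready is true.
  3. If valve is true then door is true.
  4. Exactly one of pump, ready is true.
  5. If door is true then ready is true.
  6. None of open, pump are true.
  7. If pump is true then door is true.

ready: True, pump: False, valve: False, open: False, door: False

  (1) pump=F ⇒ ready: vacuous ✓
  (2) {pump, valve, ready}: 1 true — at least one ✓
  (3) valve=F ⇒ door: vacuous ✓
  (4) {pump, ready}: 1 true — exactly one ✓
  (5) door=F ⇒ ready: vacuous ✓
  (6) {open, pump}: 0 true — none ✓
  (7) pump=F ⇒ door: vacuous ✓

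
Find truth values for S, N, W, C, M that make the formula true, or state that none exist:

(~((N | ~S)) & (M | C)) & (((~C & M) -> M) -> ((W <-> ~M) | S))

S=T, N=F, W=F, C=T, M=T

  ~((N | ~S)) & (M | C) = True
    ~((N | ~S)) = True
      N | ~S = False
        ~S = False
    M | C = True
  ((~C & M) -> M) -> ((W <-> ~M) | S) = True
    (~C & M) -> M = True
      ~C & M = False
        ~C = False
    (W <-> ~M) | S = True
      W <-> ~M = True
        ~M = False
Both conjuncts True, so the formula holds.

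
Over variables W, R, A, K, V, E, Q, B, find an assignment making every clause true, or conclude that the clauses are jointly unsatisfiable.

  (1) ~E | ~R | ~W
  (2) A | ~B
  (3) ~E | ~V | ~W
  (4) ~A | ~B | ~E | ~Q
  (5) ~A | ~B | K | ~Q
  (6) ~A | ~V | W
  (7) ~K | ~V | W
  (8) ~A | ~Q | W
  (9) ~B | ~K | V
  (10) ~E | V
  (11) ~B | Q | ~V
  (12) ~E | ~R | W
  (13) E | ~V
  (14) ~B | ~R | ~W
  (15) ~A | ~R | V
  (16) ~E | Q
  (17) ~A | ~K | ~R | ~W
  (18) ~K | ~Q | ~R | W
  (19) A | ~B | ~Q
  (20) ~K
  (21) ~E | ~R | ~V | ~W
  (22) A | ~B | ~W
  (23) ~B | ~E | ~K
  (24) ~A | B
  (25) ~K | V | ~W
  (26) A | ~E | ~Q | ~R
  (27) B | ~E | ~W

Unit clause (~K) forces K = False.
Set W = True.
Set R = False.
Set A = False.
  then (A | ~B) forces B = False.
  then (B | ~E | ~W) forces E = False.
  then (E | ~V) forces V = False.
Set Q = True.
All clauses satisfied.

W: True, R: False, A: False, K: False, V: False, E: False, Q: True, B: False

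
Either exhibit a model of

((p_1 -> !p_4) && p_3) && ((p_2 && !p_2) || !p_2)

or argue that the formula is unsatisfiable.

p_1: True; p_2: False; p_3: True; p_4: False

  (p_1 -> !p_4) && p_3 = True
    p_1 -> !p_4 = True
      !p_4 = True
  (p_2 && !p_2) || !p_2 = True
    p_2 && !p_2 = False
      !p_2 = True
    !p_2 = True
Both conjuncts True, so the formula holds.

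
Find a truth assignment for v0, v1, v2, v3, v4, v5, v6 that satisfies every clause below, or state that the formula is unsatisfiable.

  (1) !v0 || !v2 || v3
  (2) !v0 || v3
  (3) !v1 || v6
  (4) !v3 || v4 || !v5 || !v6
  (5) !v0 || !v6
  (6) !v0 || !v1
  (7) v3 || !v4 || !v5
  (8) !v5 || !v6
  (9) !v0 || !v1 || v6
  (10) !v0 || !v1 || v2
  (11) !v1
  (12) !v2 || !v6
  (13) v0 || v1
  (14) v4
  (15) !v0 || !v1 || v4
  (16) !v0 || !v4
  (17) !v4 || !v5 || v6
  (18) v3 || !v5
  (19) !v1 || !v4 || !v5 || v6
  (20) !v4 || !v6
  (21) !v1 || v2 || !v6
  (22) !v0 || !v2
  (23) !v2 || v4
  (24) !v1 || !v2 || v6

Unsatisfiable

Case v4 = True:
  (!v1) forces v1 = False.
  (v0 || v1) forces v0 = True.
  Clause (!v0 || !v4) is falsified — contradiction.
Case v4 = False:
  Clause (v4) is falsified — contradiction.
Both cases fail, so the formula is unsatisfiable.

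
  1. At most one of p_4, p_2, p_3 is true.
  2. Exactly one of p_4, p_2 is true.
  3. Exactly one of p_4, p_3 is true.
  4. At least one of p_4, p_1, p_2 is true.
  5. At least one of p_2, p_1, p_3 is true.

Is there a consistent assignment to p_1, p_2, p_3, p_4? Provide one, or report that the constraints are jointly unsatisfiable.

p_1=T, p_2=F, p_3=F, p_4=T

  (1) {p_4, p_2, p_3}: 1 true — at most one ✓
  (2) {p_4, p_2}: 1 true — exactly one ✓
  (3) {p_4, p_3}: 1 true — exactly one ✓
  (4) {p_4, p_1, p_2}: 2 true — at least one ✓
  (5) {p_2, p_1, p_3}: 1 true — at least one ✓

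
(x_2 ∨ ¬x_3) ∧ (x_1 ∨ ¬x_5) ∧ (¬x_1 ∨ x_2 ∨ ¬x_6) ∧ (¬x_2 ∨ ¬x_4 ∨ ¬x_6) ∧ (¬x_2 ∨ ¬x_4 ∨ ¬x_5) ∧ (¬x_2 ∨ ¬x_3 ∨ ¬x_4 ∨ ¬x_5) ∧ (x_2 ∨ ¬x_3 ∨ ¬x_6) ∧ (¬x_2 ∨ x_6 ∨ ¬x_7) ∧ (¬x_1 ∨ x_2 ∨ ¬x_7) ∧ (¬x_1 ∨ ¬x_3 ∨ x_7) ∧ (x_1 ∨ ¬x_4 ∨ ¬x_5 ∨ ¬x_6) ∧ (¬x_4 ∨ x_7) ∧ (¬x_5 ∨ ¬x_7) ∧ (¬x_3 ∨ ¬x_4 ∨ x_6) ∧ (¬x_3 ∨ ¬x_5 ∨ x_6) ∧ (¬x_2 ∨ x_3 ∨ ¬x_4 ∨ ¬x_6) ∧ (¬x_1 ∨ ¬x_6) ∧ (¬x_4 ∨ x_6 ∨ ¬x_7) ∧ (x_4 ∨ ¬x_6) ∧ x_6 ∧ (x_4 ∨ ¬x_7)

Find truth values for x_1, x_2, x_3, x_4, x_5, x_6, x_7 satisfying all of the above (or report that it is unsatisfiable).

x_1: False, x_2: False, x_3: False, x_4: True, x_5: False, x_6: True, x_7: True

Unit clause (x_6) forces x_6 = True.
In (¬x_1 ∨ ¬x_6) only ¬x_1 is left, so x_1 = False.
In (x_4 ∨ ¬x_6) only x_4 is left, so x_4 = True.
In (x_1 ∨ ¬x_5) only ¬x_5 is left, so x_5 = False.
In (¬x_2 ∨ ¬x_4 ∨ ¬x_6) only ¬x_2 is left, so x_2 = False.
In (x_2 ∨ ¬x_3 ∨ ¬x_6) only ¬x_3 is left, so x_3 = False.
In (¬x_4 ∨ x_7) only x_7 is left, so x_7 = True.
All clauses satisfied.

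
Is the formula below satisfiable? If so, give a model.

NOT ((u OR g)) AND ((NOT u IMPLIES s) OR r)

u = False, g = False, r = True, s = True

  NOT ((u OR g)) = True
    u OR g = False
  (NOT u IMPLIES s) OR r = True
    NOT u IMPLIES s = True
      NOT u = True
Both conjuncts True, so the formula holds.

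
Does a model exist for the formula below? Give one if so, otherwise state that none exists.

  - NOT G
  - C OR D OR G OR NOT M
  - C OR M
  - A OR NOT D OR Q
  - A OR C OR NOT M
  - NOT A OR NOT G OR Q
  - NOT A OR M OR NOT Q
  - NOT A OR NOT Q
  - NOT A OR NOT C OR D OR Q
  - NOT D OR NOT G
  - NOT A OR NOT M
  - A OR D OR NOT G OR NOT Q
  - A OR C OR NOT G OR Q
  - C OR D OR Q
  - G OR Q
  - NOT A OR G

Unit clause (NOT G) forces G = False.
In (G OR Q) only Q is left, so Q = True.
In (NOT A OR G) only NOT A is left, so A = False.
Try C = False:
  (C OR M) forces M = True.
  clause (A OR C OR NOT M) is falsified — backtrack.
So C = True.
Set D = True.
Set M = True.
All clauses satisfied.

C = True; D = True; G = False; M = True; Q = True; A = False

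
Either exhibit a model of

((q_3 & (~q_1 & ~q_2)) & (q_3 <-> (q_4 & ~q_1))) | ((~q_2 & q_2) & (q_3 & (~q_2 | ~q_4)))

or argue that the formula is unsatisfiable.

q_1 = False, q_2 = False, q_3 = True, q_4 = True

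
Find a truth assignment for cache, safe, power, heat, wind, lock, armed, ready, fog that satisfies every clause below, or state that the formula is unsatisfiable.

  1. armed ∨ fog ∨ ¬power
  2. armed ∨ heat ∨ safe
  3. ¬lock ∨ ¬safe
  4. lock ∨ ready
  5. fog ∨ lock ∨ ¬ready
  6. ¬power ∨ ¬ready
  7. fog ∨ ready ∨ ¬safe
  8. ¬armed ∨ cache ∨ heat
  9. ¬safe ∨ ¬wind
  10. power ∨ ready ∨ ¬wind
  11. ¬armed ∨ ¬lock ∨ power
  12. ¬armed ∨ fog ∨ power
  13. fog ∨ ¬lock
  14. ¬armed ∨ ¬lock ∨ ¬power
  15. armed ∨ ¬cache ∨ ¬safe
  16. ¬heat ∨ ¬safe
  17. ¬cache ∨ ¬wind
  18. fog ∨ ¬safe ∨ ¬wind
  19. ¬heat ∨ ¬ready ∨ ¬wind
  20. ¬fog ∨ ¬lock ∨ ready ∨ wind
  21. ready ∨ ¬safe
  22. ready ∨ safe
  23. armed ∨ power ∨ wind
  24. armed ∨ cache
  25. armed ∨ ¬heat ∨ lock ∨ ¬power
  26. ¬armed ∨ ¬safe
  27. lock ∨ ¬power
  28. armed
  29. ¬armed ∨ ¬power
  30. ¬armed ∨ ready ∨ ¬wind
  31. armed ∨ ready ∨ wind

Unit clause (armed) forces armed = True.
In (¬armed ∨ ¬power) only ¬power is left, so power = False.
In (¬armed ∨ ¬lock ∨ power) only ¬lock is left, so lock = False.
In (¬armed ∨ fog ∨ power) only fog is left, so fog = True.
In (¬armed ∨ ¬safe) only ¬safe is left, so safe = False.
In (lock ∨ ready) only ready is left, so ready = True.
Set cache = True.
  then (¬cache ∨ ¬wind) forces wind = False.
Set heat = False.
All clauses satisfied.

cache=T; safe=F; power=F; heat=F; wind=F; lock=F; armed=T; ready=T; fog=T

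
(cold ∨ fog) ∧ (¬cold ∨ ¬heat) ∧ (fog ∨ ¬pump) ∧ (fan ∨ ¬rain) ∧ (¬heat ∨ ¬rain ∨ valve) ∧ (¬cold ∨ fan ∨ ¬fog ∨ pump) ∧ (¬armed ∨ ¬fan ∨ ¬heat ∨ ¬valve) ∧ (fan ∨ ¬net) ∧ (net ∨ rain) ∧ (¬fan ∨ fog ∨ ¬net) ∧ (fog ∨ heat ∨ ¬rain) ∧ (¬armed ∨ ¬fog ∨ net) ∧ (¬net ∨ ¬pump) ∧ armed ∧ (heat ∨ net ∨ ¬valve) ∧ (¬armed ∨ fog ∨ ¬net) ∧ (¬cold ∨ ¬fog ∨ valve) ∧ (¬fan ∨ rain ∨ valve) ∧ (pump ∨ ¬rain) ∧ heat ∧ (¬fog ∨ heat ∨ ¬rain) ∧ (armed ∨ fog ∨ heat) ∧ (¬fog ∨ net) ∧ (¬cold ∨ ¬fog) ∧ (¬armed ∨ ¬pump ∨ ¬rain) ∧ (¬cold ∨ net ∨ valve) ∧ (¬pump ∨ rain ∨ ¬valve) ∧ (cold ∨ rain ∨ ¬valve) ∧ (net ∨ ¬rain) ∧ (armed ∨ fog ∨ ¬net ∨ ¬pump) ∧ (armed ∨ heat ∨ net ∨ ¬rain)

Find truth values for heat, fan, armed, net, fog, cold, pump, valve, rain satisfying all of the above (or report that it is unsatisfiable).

Case heat = True:
  (¬cold ∨ ¬heat) forces cold = False.
  (cold ∨ fog) forces fog = True.
  (armed) forces armed = True.
  (¬armed ∨ ¬fog ∨ net) forces net = True.
  (fan ∨ ¬net) forces fan = True.
  (¬armed ∨ ¬fan ∨ ¬heat ∨ ¬valve) forces valve = False.
  (¬heat ∨ ¬rain ∨ valve) forces rain = False.
  Clause (¬fan ∨ rain ∨ valve) is falsified — contradiction.
Case heat = False:
  Clause (heat) is falsified — contradiction.
Both cases fail, so the formula is unsatisfiable.

UNSATISFIABLE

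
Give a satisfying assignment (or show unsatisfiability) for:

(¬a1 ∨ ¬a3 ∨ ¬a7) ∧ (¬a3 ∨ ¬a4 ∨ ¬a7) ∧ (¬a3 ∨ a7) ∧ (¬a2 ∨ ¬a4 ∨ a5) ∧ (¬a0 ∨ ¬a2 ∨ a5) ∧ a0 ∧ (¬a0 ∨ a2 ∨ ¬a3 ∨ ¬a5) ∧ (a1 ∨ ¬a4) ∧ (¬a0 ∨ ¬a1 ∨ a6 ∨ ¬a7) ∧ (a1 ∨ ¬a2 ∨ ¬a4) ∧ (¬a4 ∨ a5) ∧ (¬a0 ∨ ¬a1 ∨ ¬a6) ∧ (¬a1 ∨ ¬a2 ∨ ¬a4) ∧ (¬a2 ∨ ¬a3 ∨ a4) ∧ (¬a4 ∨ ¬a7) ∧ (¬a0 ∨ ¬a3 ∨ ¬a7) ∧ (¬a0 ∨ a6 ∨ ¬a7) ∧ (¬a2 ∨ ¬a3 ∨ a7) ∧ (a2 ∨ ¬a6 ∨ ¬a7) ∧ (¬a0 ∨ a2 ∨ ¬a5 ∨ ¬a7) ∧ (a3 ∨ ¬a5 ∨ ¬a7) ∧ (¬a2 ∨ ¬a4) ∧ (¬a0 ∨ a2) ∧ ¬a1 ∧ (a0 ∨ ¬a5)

a0: True, a1: False, a2: True, a3: False, a4: False, a5: True, a6: True, a7: False

Unit clause (a0) forces a0 = True.
In (¬a0 ∨ a2) only a2 is left, so a2 = True.
Unit clause (¬a1) forces a1 = False.
In (¬a0 ∨ ¬a2 ∨ a5) only a5 is left, so a5 = True.
In (a1 ∨ ¬a4) only ¬a4 is left, so a4 = False.
In (¬a2 ∨ ¬a3 ∨ a4) only ¬a3 is left, so a3 = False.
In (a3 ∨ ¬a5 ∨ ¬a7) only ¬a7 is left, so a7 = False.
Set a6 = True.
All clauses satisfied.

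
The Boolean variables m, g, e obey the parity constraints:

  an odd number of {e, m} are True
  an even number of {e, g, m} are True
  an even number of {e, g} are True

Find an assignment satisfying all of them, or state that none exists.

m=F, g=T, e=T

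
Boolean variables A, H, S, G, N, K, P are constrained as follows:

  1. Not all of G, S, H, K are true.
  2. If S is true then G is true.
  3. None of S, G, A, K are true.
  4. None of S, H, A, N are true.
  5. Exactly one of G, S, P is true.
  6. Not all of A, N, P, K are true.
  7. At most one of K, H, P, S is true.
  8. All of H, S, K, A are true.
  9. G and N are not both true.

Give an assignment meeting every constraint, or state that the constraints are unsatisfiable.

Case A = True:
  Constraint (3) is violated (A=T) — contradiction.
Case A = False:
  Constraint (8) is violated (A=F) — contradiction.
Both cases fail — unsatisfiable.

UNSATISFIABLE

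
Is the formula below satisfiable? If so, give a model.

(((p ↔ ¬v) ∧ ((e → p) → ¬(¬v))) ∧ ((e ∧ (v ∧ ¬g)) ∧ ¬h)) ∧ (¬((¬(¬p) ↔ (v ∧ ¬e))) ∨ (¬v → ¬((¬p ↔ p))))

e = True, h = False, v = True, p = False, g = False

  ((p ↔ ¬v) ∧ ((e → p) → ¬(¬v))) ∧ ((e ∧ (v ∧ ¬g)) ∧ ¬h) = True
    (p ↔ ¬v) ∧ ((e → p) → ¬(¬v)) = True
      p ↔ ¬v = True
        ¬v = False
      (e → p) → ¬(¬v) = True
        e → p = False
        ¬(¬v) = True
          ¬v = False
    (e ∧ (v ∧ ¬g)) ∧ ¬h = True
      e ∧ (v ∧ ¬g) = True
        v ∧ ¬g = True
          ¬g = True
      ¬h = True
  ¬((¬(¬p) ↔ (v ∧ ¬e))) ∨ (¬v → ¬((¬p ↔ p))) = True
    ¬((¬(¬p) ↔ (v ∧ ¬e))) = False
      ¬(¬p) ↔ (v ∧ ¬e) = True
        ¬(¬p) = False
          ¬p = True
        v ∧ ¬e = False
          ¬e = False
    ¬v → ¬((¬p ↔ p)) = True
      ¬v = False
      ¬((¬p ↔ p)) = True
        ¬p ↔ p = False
          ¬p = True
Both conjuncts True, so the formula holds.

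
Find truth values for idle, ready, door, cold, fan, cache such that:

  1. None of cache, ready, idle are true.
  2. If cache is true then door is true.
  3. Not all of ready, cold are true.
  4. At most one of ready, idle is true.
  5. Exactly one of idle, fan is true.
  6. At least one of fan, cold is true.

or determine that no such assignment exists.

idle=F, ready=F, door=F, cold=T, fan=T, cache=F

  (1) {cache, ready, idle}: 0 true — none ✓
  (2) cache=F ⇒ door: vacuous ✓
  (3) {ready, cold}: 1/2 true — not all ✓
  (4) {ready, idle}: 0 true — at most one ✓
  (5) {idle, fan}: 1 true — exactly one ✓
  (6) {fan, cold}: 2 true — at least one ✓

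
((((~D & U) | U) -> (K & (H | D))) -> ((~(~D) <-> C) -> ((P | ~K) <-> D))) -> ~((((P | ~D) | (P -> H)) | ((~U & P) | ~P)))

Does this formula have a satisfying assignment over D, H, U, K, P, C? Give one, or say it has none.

D = False, H = True, U = False, K = False, P = True, C = False

  ((((~D & U) | U) -> (K & (H | D))) -> ((~(~D) <-> C) -> ((P | ~K) <-> D))) -> ~((((P | ~D) | (P -> H)) | ((~U & P) | ~P))) = True
    (((~D & U) | U) -> (K & (H | D))) -> ((~(~D) <-> C) -> ((P | ~K) <-> D)) = False
      ((~D & U) | U) -> (K & (H | D)) = True
        (~D & U) | U = False
          ~D & U = False
            ~D = True
        K & (H | D) = False
          H | D = True
      (~(~D) <-> C) -> ((P | ~K) <-> D) = False
        ~(~D) <-> C = True
          ~(~D) = False
            ~D = True
        (P | ~K) <-> D = False
          P | ~K = True
            ~K = True
    ~((((P | ~D) | (P -> H)) | ((~U & P) | ~P))) = False
      ((P | ~D) | (P -> H)) | ((~U & P) | ~P) = True
        (P | ~D) | (P -> H) = True
          P | ~D = True
            ~D = True
          P -> H = True
        (~U & P) | ~P = True
          ~U & P = True
            ~U = True
          ~P = False
The formula evaluates to True.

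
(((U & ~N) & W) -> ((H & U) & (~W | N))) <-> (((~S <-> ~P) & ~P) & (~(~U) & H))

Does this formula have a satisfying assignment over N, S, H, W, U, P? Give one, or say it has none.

N=F; S=F; H=F; W=T; U=T; P=F

  (((U & ~N) & W) -> ((H & U) & (~W | N))) <-> (((~S <-> ~P) & ~P) & (~(~U) & H)) = True
    ((U & ~N) & W) -> ((H & U) & (~W | N)) = False
      (U & ~N) & W = True
        U & ~N = True
          ~N = True
      (H & U) & (~W | N) = False
        H & U = False
        ~W | N = False
          ~W = False
    ((~S <-> ~P) & ~P) & (~(~U) & H) = False
      (~S <-> ~P) & ~P = True
        ~S <-> ~P = True
          ~S = True
          ~P = True
        ~P = True
      ~(~U) & H = False
        ~(~U) = True
          ~U = False
The formula evaluates to True.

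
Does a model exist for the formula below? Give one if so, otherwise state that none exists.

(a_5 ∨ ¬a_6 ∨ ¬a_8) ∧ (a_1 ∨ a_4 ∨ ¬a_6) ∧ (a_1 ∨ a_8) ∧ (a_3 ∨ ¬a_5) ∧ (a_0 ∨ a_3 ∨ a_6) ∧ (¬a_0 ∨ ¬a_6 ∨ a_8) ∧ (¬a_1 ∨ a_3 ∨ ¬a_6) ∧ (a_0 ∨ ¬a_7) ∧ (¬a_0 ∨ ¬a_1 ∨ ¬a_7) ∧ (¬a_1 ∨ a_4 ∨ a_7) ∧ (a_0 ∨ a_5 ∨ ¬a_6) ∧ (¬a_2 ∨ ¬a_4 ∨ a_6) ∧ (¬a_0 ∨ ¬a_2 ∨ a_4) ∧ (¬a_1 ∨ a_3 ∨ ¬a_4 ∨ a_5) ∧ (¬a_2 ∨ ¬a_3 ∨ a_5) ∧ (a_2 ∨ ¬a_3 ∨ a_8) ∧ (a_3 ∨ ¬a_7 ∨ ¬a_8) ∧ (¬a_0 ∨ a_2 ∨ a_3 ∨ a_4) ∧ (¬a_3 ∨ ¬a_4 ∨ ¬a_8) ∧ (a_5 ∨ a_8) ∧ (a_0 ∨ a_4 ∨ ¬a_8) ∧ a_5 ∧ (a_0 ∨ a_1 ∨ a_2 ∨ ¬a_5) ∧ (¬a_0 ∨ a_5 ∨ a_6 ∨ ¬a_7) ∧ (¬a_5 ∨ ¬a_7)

a_0 = True, a_1 = False, a_2 = False, a_3 = True, a_4 = False, a_5 = True, a_6 = False, a_7 = False, a_8 = True

Unit clause (a_5) forces a_5 = True.
In (¬a_5 ∨ ¬a_7) only ¬a_7 is left, so a_7 = False.
In (a_3 ∨ ¬a_5) only a_3 is left, so a_3 = True.
Set a_0 = True.
Try a_1 = True:
  (¬a_1 ∨ a_4 ∨ a_7) forces a_4 = True.
  (¬a_3 ∨ ¬a_4 ∨ ¬a_8) forces a_8 = False.
  (¬a_0 ∨ ¬a_6 ∨ a_8) forces a_6 = False.
  (¬a_2 ∨ ¬a_4 ∨ a_6) forces a_2 = False.
  clause (a_2 ∨ ¬a_3 ∨ a_8) is falsified — backtrack.
So a_1 = False.
  then (a_1 ∨ a_8) forces a_8 = True.
  then (¬a_3 ∨ ¬a_4 ∨ ¬a_8) forces a_4 = False.
  then (a_1 ∨ a_4 ∨ ¬a_6) forces a_6 = False.
  then (¬a_0 ∨ ¬a_2 ∨ a_4) forces a_2 = False.
All clauses satisfied.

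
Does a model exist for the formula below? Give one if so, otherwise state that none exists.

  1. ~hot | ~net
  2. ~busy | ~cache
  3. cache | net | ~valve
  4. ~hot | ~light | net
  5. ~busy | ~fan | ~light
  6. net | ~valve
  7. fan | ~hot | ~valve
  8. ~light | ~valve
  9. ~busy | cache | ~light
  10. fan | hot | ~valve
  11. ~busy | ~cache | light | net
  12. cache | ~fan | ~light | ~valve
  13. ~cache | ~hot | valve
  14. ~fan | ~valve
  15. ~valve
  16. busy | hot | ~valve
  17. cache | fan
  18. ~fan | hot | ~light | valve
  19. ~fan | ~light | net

hot = False, net = True, fan = False, light = True, cache = True, busy = False, valve = False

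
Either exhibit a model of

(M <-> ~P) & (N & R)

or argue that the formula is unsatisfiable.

P = False; R = True; M = True; N = True

  M <-> ~P = True
    ~P = True
  N & R = True
Both conjuncts True, so the formula holds.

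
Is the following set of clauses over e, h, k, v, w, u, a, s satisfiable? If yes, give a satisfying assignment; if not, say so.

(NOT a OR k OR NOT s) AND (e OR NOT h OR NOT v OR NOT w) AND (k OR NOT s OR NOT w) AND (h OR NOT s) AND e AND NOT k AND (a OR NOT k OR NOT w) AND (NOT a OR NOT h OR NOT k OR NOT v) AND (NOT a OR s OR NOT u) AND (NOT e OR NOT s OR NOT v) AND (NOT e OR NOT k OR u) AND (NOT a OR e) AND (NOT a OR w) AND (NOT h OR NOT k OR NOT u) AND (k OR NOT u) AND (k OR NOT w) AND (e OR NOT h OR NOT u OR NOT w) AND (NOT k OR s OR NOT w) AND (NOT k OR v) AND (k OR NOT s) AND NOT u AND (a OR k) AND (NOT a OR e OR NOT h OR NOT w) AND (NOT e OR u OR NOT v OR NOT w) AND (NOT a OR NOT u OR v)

Case e = True:
  (NOT k) forces k = False.
  (k OR NOT u) forces u = False.
  (k OR NOT w) forces w = False.
  (NOT a OR w) forces a = False.
  Clause (a OR k) is falsified — contradiction.
Case e = False:
  Clause (e) is falsified — contradiction.
Both cases fail, so the formula is unsatisfiable.

The formula is unsatisfiable.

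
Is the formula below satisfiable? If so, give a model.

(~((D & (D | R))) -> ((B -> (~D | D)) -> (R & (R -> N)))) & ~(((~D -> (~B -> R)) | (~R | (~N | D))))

The formula is unsatisfiable.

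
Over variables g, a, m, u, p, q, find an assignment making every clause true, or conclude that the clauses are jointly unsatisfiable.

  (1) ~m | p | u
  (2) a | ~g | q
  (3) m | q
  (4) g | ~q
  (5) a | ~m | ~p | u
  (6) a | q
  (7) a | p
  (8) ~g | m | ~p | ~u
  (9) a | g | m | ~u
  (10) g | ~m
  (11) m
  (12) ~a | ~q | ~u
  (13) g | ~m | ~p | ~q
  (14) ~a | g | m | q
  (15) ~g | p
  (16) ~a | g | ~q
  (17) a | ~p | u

g = True; a = True; m = True; u = False; p = True; q = False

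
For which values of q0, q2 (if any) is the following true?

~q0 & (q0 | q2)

q0: False, q2: True

  ~q0 = True
  q0 | q2 = True
Both conjuncts True, so the formula holds.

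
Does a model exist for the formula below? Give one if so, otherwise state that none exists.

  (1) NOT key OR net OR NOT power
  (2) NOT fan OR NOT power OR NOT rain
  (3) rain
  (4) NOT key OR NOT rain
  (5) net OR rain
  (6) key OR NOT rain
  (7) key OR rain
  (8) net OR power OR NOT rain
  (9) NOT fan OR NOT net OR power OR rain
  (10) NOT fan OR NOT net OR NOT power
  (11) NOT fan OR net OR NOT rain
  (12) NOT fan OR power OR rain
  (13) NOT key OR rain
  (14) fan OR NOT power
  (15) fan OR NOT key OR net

Case rain = True:
  (NOT key OR NOT rain) forces key = False.
  Clause (key OR NOT rain) is falsified — contradiction.
Case rain = False:
  Clause (rain) is falsified — contradiction.
Both cases fail, so the formula is unsatisfiable.

Unsatisfiable — no assignment works.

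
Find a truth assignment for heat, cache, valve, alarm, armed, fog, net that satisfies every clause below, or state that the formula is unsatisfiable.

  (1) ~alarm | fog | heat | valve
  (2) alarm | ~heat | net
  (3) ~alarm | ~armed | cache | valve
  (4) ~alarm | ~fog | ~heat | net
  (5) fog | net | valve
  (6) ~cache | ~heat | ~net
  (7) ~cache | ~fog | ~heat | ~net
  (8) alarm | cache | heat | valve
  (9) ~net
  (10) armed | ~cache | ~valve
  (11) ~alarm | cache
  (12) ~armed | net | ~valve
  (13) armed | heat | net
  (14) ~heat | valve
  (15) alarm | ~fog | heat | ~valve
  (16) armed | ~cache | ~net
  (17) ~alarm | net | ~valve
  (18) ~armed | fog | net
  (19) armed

Unit clause (~net) forces net = False.
Unit clause (armed) forces armed = True.
In (~armed | net | ~valve) only ~valve is left, so valve = False.
In (~heat | valve) only ~heat is left, so heat = False.
In (~armed | fog | net) only fog is left, so fog = True.
Try cache = False:
  (~alarm | ~armed | cache | valve) forces alarm = False.
  clause (alarm | cache | heat | valve) is falsified — backtrack.
So cache = True.
Set alarm = False.
All clauses satisfied.

heat=F, cache=T, valve=F, alarm=F, armed=T, fog=T, net=F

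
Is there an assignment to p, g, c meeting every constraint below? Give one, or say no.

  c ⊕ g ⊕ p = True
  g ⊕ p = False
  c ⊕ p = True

p = False; g = False; c = True

c ⊕ g ⊕ p = T ⊕ F ⊕ F = True ✓
g ⊕ p = F ⊕ F = False ✓
c ⊕ p = T ⊕ F = True ✓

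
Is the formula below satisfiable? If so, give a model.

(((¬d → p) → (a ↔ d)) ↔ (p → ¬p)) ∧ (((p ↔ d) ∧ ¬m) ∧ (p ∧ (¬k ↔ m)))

a = False; p = True; m = False; k = True; d = True

  ((¬d → p) → (a ↔ d)) ↔ (p → ¬p) = True
    (¬d → p) → (a ↔ d) = False
      ¬d → p = True
        ¬d = False
      a ↔ d = False
    p → ¬p = False
      ¬p = False
  ((p ↔ d) ∧ ¬m) ∧ (p ∧ (¬k ↔ m)) = True
    (p ↔ d) ∧ ¬m = True
      p ↔ d = True
      ¬m = True
    p ∧ (¬k ↔ m) = True
      ¬k ↔ m = True
        ¬k = False
Both conjuncts True, so the formula holds.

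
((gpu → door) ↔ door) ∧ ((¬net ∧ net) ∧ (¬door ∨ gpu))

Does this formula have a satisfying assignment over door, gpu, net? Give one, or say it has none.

Case net = True: the conjunct ¬net is False.
Case net = False: the conjunct net is False.
Both cases fail — unsatisfiable.

Unsatisfiable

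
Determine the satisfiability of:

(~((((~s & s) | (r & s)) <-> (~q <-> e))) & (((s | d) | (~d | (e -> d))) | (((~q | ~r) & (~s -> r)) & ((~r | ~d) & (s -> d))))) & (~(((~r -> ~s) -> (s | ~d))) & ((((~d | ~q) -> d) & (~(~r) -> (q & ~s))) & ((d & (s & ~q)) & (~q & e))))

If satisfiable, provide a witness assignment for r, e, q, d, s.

Case s = True: the conjunct ~(((~r -> ~s) -> (s | ~d))) becomes ~((r -> True)) = False.
Case s = False: the conjunct s is False.
Both cases fail — unsatisfiable.

Unsatisfiable — no assignment works.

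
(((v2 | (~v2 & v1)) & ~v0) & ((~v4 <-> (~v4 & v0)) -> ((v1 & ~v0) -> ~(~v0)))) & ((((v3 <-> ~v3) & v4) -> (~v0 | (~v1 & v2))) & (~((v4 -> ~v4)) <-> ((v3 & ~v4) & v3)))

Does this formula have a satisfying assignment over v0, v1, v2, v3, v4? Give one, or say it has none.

v0=F, v1=T, v2=F, v3=F, v4=F

  ((v2 | (~v2 & v1)) & ~v0) & ((~v4 <-> (~v4 & v0)) -> ((v1 & ~v0) -> ~(~v0))) = True
    (v2 | (~v2 & v1)) & ~v0 = True
      v2 | (~v2 & v1) = True
        ~v2 & v1 = True
          ~v2 = True
      ~v0 = True
    (~v4 <-> (~v4 & v0)) -> ((v1 & ~v0) -> ~(~v0)) = True
      ~v4 <-> (~v4 & v0) = False
        ~v4 = True
        ~v4 & v0 = False
          ~v4 = True
      (v1 & ~v0) -> ~(~v0) = False
        v1 & ~v0 = True
          ~v0 = True
        ~(~v0) = False
          ~v0 = True
  (((v3 <-> ~v3) & v4) -> (~v0 | (~v1 & v2))) & (~((v4 -> ~v4)) <-> ((v3 & ~v4) & v3)) = True
    ((v3 <-> ~v3) & v4) -> (~v0 | (~v1 & v2)) = True
      (v3 <-> ~v3) & v4 = False
        v3 <-> ~v3 = False
          ~v3 = True
      ~v0 | (~v1 & v2) = True
        ~v0 = True
        ~v1 & v2 = False
          ~v1 = False
    ~((v4 -> ~v4)) <-> ((v3 & ~v4) & v3) = True
      ~((v4 -> ~v4)) = False
        v4 -> ~v4 = True
          ~v4 = True
      (v3 & ~v4) & v3 = False
        v3 & ~v4 = False
          ~v4 = True
Both conjuncts True, so the formula holds.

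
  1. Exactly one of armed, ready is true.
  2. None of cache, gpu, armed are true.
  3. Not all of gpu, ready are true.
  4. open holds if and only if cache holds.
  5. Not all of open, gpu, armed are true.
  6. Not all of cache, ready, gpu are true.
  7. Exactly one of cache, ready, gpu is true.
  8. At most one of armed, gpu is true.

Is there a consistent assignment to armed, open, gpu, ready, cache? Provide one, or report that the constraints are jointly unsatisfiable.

armed=F; open=F; gpu=F; ready=T; cache=F

  (1) {armed, ready}: 1 true — exactly one ✓
  (2) {cache, gpu, armed}: 0 true — none ✓
  (3) {gpu, ready}: 1/2 true — not all ✓
  (4) open=F, cache=F — same ✓
  (5) {open, gpu, armed}: 0/3 true — not all ✓
  (6) {cache, ready, gpu}: 1/3 true — not all ✓
  (7) {cache, ready, gpu}: 1 true — exactly one ✓
  (8) {armed, gpu}: 0 true — at most one ✓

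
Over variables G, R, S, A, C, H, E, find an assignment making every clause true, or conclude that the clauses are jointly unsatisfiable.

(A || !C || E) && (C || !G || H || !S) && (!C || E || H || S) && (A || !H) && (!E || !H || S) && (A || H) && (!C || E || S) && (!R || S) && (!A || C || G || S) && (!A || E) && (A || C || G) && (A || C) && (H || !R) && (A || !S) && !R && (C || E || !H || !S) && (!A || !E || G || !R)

G=T, R=F, S=T, A=T, C=T, H=T, E=T

Unit clause (!R) forces R = False.
Set G = True.
Set S = True.
  then (A || !S) forces A = True.
  then (!A || E) forces E = True.
Set C = True.
Set H = True.
All clauses satisfied.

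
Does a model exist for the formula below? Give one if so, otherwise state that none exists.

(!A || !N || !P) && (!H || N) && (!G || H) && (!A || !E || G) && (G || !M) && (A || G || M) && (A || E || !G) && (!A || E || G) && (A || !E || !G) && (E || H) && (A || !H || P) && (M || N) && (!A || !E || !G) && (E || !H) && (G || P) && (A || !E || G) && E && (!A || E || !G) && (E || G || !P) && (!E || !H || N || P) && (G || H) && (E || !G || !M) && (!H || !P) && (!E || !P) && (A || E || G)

No satisfying assignment exists.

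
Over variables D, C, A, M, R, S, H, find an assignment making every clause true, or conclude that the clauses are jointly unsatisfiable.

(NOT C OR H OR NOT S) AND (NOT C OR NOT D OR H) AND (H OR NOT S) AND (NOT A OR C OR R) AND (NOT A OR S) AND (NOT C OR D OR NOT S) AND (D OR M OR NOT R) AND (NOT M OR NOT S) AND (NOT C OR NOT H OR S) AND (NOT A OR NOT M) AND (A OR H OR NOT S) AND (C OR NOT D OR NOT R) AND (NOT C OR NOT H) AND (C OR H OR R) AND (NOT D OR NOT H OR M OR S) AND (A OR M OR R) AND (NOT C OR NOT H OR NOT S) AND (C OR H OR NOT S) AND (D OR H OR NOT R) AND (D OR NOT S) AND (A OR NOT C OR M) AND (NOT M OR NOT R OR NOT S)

D = False, C = True, A = False, M = True, R = False, S = False, H = False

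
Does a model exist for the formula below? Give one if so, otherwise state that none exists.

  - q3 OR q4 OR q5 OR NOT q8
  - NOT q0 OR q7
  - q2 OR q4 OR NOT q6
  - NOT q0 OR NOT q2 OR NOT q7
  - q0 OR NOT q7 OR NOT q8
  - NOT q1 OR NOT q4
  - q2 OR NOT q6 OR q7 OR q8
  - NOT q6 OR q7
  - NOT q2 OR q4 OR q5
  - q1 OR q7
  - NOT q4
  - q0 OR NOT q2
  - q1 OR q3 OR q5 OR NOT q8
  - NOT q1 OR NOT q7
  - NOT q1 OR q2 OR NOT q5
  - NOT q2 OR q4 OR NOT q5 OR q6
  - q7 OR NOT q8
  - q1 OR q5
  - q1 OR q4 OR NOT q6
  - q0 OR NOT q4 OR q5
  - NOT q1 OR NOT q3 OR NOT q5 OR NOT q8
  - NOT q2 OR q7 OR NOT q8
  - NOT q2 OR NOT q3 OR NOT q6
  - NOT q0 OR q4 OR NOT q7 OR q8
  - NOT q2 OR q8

Unit clause (NOT q4) forces q4 = False.
Set q0 = True.
  then (NOT q0 OR q7) forces q7 = True.
  then (NOT q0 OR NOT q2 OR NOT q7) forces q2 = False.
  then (NOT q1 OR NOT q7) forces q1 = False.
  then (q1 OR q5) forces q5 = True.
  then (q1 OR q4 OR NOT q6) forces q6 = False.
  then (NOT q0 OR q4 OR NOT q7 OR q8) forces q8 = True.
Set q3 = False.
All clauses satisfied.

q0: True, q1: False, q2: False, q3: False, q4: False, q5: True, q6: False, q7: True, q8: True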